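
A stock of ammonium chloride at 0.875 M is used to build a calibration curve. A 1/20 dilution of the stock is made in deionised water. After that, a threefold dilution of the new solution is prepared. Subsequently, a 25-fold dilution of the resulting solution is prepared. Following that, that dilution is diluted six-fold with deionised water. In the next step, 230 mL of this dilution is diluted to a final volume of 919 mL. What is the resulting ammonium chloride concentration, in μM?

24.3 μM

Overall dilution factor = 20 × 3 × 25 × 6 × 3.996 = 3.60 × 10⁴.
0.875 M / 3.60 × 10⁴ = 2.43 × 10⁻⁵ M = 24.3 μM.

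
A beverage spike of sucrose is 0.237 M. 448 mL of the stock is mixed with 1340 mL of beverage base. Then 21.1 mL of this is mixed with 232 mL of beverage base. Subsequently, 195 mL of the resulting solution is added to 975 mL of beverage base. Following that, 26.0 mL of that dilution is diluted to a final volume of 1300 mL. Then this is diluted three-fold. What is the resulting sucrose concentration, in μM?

Overall dilution factor = 3.991 × 12.00 × 6 × 50 × 3 = 4.31 × 10⁴.
0.237 M / 4.31 × 10⁴ = 5.50 × 10⁻⁶ M = 5.50 μM.

5.50 μM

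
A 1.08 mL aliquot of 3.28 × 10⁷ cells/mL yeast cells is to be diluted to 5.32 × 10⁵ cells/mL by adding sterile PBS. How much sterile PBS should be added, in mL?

65.5 mL

V₂ = C₁V₁/C₂ = 3.28 × 10⁷ × 1.08 / 5.32 × 10⁵ = 66.6 mL.
Diluent to add = V₂ − V₁ = 66.6 − 1.08 = 65.5 mL.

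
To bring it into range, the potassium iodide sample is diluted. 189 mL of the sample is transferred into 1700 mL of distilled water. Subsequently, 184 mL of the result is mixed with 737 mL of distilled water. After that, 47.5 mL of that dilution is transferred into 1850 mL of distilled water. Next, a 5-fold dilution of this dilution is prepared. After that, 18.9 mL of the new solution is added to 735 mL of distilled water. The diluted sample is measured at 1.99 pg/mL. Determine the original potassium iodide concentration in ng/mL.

Overall dilution factor = 9.995 × 5.005 × 39.95 × 5 × 39.89 = 3.99 × 10⁵.
Original = 1.99 pg/mL × 3.99 × 10⁵ = 7.93 × 10⁵ pg/mL = 793 ng/mL.

793 ng/mL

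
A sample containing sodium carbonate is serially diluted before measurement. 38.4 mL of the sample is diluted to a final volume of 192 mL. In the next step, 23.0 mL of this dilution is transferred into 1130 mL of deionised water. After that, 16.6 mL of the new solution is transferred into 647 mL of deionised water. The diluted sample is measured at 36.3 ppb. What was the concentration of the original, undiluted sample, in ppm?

Overall dilution factor = 5 × 50.13 × 39.98 = 1.00 × 10⁴.
Original = 36.3 ppb × 1.00 × 10⁴ = 3.64 × 10⁵ ppb = 364 ppm.

364 ppm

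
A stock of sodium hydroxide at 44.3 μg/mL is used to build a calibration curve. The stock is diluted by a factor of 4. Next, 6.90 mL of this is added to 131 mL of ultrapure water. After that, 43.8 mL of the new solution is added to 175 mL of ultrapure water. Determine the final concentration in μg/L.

111 μg/L

Overall dilution factor = 4 × 19.99 × 4.995 = 399.
44.3 μg/mL / 399 = 0.111 μg/mL = 111 μg/L.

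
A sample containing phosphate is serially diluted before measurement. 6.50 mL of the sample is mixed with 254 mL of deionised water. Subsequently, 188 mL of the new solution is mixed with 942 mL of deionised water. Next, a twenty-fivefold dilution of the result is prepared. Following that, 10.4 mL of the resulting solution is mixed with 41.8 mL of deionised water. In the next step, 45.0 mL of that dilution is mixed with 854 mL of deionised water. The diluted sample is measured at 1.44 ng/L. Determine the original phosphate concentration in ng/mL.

870 ng/mL

Overall dilution factor = 40.08 × 6.011 × 25 × 5.019 × 19.98 = 6.04 × 10⁵.
Original = 1.44 ng/L × 6.04 × 10⁵ = 8.70 × 10⁵ ng/L = 870 ng/mL.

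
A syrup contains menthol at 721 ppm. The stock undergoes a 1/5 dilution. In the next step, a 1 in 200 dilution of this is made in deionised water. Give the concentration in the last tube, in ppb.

721 ppb

Overall dilution factor = 5 × 200 = 1000.
721 ppm / 1000 = 0.721 ppm = 721 ppb.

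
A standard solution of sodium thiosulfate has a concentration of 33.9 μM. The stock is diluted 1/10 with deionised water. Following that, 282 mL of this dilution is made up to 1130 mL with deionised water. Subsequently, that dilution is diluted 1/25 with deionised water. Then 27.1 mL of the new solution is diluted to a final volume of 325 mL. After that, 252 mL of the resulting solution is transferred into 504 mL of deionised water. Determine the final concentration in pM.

Overall dilution factor = 10 × 4.007 × 25 × 11.99 × 3 = 3.60 × 10⁴.
33.9 μM / 3.60 × 10⁴ = 9.41 × 10⁻⁴ μM = 941 pM.

941 pM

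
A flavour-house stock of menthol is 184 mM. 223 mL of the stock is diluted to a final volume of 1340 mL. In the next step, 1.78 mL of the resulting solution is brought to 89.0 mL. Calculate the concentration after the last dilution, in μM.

612 μM

Overall dilution factor = 6.009 × 50 = 300.
184 mM / 300 = 0.612 mM = 612 μM.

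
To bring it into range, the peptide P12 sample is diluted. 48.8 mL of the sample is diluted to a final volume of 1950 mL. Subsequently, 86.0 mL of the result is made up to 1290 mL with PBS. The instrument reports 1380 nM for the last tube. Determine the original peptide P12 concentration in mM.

Overall dilution factor = 39.96 × 15 = 599.
Original = 1380 nM × 599 = 8.27 × 10⁵ nM = 0.827 mM.

0.827 mM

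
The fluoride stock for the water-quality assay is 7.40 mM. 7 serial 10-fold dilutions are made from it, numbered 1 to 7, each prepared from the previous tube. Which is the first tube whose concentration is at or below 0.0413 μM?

tube 6

Tube n has concentration 7.40 mM / 10ⁿ.
Need 10ⁿ ≥ 7.40 mM / 0.0413 μM = 1.79 × 10⁵, so n ≥ 5.25.
First such tube: n = 6.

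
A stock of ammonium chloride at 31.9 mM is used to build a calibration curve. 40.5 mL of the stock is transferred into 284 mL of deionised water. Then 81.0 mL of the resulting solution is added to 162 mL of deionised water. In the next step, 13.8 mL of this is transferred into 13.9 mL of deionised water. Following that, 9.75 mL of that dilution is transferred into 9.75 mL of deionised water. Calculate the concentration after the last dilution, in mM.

Overall dilution factor = 8.012 × 3 × 2.007 × 2 = 96.5.
31.9 mM / 96.5 = 0.331 mM.

0.331 mM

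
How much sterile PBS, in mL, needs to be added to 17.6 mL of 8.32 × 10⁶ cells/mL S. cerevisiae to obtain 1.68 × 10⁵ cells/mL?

V₂ = C₁V₁/C₂ = 8.32 × 10⁶ × 17.6 / 1.68 × 10⁵ = 872 mL.
Diluent to add = V₂ − V₁ = 872 − 17.6 = 854 mL.

854 mL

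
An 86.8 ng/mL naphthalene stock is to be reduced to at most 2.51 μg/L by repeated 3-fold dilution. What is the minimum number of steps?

4

Need 3ⁿ ≥ 34.6, so n ≥ log(34.6)/log(3) = 3.23.
Minimum whole steps: n = 4.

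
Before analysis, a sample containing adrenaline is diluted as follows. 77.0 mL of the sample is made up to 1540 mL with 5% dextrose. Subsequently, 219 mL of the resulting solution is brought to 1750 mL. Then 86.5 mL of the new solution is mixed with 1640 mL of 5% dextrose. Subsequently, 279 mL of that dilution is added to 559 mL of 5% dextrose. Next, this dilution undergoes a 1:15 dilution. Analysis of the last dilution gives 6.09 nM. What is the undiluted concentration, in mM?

Overall dilution factor = 20 × 7.991 × 19.96 × 3.004 × 15 = 1.44 × 10⁵.
Original = 6.09 nM × 1.44 × 10⁵ = 8.75 × 10⁵ nM = 0.875 mM.

0.875 mM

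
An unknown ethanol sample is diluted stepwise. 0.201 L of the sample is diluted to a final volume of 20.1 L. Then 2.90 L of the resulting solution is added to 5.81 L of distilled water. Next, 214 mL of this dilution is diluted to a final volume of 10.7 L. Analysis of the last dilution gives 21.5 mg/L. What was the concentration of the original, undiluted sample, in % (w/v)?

32.3 % (w/v)

Overall dilution factor = 100 × 3.003 × 50 = 1.50 × 10⁴.
Original = 21.5 mg/L × 1.50 × 10⁴ = 3.23 × 10⁵ mg/L = 32.3 % (w/v).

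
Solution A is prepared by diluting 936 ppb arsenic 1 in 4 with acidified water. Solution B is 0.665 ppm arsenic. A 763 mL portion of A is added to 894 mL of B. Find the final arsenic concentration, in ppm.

C_A = 936 ppb / 4 = 234 ppb.
C_B = 0.665 ppm = 665 ppb.
C_mix = (C_A·V_A + C_B·V_B)/(V_A + V_B) = (234×763 + 665×894) / 1657 = 467 ppb = 0.467 ppm.

0.467 ppm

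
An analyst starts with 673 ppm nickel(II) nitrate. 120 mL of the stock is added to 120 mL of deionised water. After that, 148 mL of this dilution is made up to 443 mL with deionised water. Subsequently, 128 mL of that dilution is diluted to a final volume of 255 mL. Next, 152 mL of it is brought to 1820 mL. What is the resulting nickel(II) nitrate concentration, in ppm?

Overall dilution factor = 2 × 2.993 × 1.992 × 11.97 = 143.
673 ppm / 143 = 4.71 ppm.

4.71 ppm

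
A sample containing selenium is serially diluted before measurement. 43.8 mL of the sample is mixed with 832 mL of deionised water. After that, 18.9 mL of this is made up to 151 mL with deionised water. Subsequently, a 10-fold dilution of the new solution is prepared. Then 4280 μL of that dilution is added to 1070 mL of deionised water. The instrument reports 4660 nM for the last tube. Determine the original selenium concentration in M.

Overall dilution factor = 20.00 × 7.989 × 10 × 251 = 4.01 × 10⁵.
Original = 4660 nM × 4.01 × 10⁵ = 1.87 × 10⁹ nM = 1.87 M.

1.87 M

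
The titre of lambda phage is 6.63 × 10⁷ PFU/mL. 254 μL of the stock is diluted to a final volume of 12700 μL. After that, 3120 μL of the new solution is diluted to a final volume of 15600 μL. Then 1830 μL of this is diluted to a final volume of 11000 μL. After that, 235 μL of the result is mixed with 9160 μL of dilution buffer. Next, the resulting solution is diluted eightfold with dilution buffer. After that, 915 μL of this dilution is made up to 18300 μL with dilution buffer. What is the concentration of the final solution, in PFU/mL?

Overall dilution factor = 50 × 5 × 6.011 × 39.98 × 8 × 20 = 9.61 × 10⁶.
6.63 × 10⁷ PFU/mL / 9.61 × 10⁶ = 6.90 PFU/mL.

6.90 PFU/mL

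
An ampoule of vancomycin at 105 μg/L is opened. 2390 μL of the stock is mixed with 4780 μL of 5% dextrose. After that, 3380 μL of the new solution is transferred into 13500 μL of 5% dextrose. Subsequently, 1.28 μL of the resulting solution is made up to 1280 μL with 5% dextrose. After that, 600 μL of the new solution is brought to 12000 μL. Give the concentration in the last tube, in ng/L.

0.350 ng/L

Overall dilution factor = 3 × 4.994 × 1000 × 20 = 3.00 × 10⁵.
105 μg/L / 3.00 × 10⁵ = 3.50 × 10⁻⁴ μg/L = 0.350 ng/L.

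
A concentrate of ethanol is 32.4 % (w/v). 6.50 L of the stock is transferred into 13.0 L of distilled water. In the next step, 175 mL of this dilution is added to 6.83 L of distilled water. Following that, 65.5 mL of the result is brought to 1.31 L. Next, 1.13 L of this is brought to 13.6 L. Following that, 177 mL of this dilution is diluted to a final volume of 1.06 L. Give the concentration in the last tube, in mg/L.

Overall dilution factor = 3 × 40.03 × 20 × 12.04 × 5.989 = 1.73 × 10⁵.
32.4 % (w/v) / 1.73 × 10⁵ = 1.87 × 10⁻⁴ % (w/v) = 1.87 mg/L.

1.87 mg/L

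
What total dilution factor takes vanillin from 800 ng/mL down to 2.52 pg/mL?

Factor = C₀/C_target = 800 ng/mL / 2.52 pg/mL = 3.17 × 10⁵.

3.17 × 10⁵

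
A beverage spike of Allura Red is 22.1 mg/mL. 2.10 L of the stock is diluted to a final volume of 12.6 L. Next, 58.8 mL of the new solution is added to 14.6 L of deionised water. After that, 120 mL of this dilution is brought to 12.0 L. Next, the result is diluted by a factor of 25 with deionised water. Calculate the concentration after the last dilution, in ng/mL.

5.91 ng/mL

Overall dilution factor = 6 × 249.3 × 100 × 25 = 3.74 × 10⁶.
22.1 mg/mL / 3.74 × 10⁶ = 5.91 × 10⁻⁶ mg/mL = 5.91 ng/mL.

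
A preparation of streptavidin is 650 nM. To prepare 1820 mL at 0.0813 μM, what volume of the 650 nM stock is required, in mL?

0.0813 μM = 81.3 nM.
V₁ = C₂V₂/C₁ = 81.3 × 1820 / 650 = 228 mL.

228 mL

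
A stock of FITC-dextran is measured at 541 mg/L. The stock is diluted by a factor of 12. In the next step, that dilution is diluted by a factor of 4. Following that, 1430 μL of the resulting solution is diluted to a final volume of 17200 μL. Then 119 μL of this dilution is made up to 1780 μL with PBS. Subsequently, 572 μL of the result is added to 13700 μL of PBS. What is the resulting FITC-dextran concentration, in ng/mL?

2.51 ng/mL

Overall dilution factor = 12 × 4 × 12.03 × 14.96 × 24.95 = 2.15 × 10⁵.
541 mg/L / 2.15 × 10⁵ = 2.51 × 10⁻³ mg/L = 2.51 ng/mL.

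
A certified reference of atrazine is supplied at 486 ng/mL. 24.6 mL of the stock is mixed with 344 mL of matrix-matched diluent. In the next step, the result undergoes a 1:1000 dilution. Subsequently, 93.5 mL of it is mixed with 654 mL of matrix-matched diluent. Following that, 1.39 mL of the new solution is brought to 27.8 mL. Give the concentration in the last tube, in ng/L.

0.203 ng/L

Overall dilution factor = 14.98 × 1000 × 7.995 × 20 = 2.40 × 10⁶.
486 ng/mL / 2.40 × 10⁶ = 2.03 × 10⁻⁴ ng/mL = 0.203 ng/L.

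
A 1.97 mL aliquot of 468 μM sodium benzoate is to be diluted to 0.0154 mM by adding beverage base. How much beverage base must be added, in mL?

57.9 mL

0.0154 mM = 15.4 μM.
V₂ = C₁V₁/C₂ = 468 × 1.97 / 15.4 = 59.9 mL.
Diluent to add = V₂ − V₁ = 59.9 − 1.97 = 57.9 mL.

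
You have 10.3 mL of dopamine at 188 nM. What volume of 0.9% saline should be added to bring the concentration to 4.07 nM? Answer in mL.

V₂ = C₁V₁/C₂ = 188 × 10.3 / 4.07 = 476 mL.
Diluent to add = V₂ − V₁ = 476 − 10.3 = 465 mL.

465 mL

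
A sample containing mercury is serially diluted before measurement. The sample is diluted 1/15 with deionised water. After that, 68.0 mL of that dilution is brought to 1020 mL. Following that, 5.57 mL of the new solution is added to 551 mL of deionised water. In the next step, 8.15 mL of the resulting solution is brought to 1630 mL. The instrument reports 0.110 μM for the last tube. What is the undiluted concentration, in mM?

Overall dilution factor = 15 × 15 × 99.92 × 200 = 4.50 × 10⁶.
Original = 0.110 μM × 4.50 × 10⁶ = 4.95 × 10⁵ μM = 495 mM.

495 mM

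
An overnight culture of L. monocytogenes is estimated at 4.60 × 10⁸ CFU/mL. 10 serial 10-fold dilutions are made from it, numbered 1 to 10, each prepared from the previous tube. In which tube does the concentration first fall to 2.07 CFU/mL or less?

Tube n has concentration 4.60 × 10⁸ CFU/mL / 10ⁿ.
Need 10ⁿ ≥ 4.60 × 10⁸ CFU/mL / 2.07 CFU/mL = 2.22 × 10⁸, so n ≥ 8.35.
First such tube: n = 9.

tube 9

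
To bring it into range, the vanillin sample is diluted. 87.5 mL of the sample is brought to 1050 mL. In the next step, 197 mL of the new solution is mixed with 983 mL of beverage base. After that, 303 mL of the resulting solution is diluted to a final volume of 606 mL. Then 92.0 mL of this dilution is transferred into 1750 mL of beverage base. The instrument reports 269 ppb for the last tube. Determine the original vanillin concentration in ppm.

774 ppm

Overall dilution factor = 12 × 5.990 × 2 × 20.02 = 2878.
Original = 269 ppb × 2878 = 7.74 × 10⁵ ppb = 774 ppm.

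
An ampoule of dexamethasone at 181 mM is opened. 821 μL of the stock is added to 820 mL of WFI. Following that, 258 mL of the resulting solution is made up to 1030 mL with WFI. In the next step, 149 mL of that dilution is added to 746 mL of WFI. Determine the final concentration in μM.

7.55 μM

Overall dilution factor = 999.8 × 3.992 × 6.007 = 2.40 × 10⁴.
181 mM / 2.40 × 10⁴ = 7.55 × 10⁻³ mM = 7.55 μM.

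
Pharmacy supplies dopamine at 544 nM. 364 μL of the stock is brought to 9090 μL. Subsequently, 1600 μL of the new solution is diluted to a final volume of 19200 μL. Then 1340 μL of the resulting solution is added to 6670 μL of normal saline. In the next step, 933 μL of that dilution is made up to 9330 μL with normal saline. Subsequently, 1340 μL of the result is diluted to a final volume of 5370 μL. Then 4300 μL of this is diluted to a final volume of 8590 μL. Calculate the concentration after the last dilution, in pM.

Overall dilution factor = 24.97 × 12 × 5.978 × 10 × 4.007 × 1.998 = 1.43 × 10⁵.
544 nM / 1.43 × 10⁵ = 3.79 × 10⁻³ nM = 3.79 pM.

3.79 pM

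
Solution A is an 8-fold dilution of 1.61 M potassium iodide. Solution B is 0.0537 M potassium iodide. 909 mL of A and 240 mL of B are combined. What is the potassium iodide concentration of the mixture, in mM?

C_A = 1.61 M / 8 = 0.201 M.
C_mix = (C_A·V_A + C_B·V_B)/(V_A + V_B) = (0.201×909 + 0.0537×240) / 1149 = 0.170 M = 170 mM.

170 mM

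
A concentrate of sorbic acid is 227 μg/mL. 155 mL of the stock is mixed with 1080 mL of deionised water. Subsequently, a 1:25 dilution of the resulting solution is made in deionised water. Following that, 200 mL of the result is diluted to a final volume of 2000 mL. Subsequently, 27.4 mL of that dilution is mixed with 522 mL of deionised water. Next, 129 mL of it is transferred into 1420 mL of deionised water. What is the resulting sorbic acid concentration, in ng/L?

473 ng/L

Overall dilution factor = 7.968 × 25 × 10 × 20.05 × 12.01 = 4.80 × 10⁵.
227 μg/mL / 4.80 × 10⁵ = 4.73 × 10⁻⁴ μg/mL = 473 ng/L.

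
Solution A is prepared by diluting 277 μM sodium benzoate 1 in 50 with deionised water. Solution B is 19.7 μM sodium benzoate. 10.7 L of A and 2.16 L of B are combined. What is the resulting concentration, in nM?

C_A = 277 μM / 50 = 5.54 μM.
C_mix = (C_A·V_A + C_B·V_B)/(V_A + V_B) = (5.54×10.7 + 19.7×2.16) / 12.86 = 7.92 μM = 7920 nM.

7920 nM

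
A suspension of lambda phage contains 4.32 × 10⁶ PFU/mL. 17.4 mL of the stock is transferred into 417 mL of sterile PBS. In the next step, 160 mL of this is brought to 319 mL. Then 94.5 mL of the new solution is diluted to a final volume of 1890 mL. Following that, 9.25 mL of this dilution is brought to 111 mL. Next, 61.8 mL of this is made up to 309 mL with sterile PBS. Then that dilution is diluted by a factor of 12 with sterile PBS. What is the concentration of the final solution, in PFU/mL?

6.03 PFU/mL

Overall dilution factor = 24.97 × 1.994 × 20 × 12 × 5 × 12 = 7.17 × 10⁵.
4.32 × 10⁶ PFU/mL / 7.17 × 10⁵ = 6.03 PFU/mL.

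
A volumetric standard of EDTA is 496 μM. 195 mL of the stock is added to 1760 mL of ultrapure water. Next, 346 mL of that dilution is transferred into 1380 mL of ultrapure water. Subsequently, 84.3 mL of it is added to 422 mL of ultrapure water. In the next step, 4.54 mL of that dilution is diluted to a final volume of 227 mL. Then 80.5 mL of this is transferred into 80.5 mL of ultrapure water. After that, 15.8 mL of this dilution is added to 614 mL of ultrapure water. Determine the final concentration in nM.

0.414 nM

Overall dilution factor = 10.03 × 4.988 × 6.006 × 50 × 2 × 39.86 = 1.20 × 10⁶.
496 μM / 1.20 × 10⁶ = 4.14 × 10⁻⁴ μM = 0.414 nM.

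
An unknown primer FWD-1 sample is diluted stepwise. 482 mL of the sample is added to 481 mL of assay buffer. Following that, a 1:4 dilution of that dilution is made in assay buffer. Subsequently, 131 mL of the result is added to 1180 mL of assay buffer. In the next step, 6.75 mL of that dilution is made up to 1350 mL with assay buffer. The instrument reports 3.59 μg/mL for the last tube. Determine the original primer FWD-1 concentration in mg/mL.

Overall dilution factor = 1.998 × 4 × 10.01 × 200 = 1.60 × 10⁴.
Original = 3.59 μg/mL × 1.60 × 10⁴ = 5.74 × 10⁴ μg/mL = 57.4 mg/mL.

57.4 mg/mL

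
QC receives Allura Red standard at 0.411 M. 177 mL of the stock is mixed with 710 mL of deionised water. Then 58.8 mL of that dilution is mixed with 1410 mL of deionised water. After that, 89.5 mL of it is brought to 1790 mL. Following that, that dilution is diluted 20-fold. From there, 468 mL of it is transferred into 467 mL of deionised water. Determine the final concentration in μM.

Overall dilution factor = 5.011 × 24.98 × 20 × 20 × 1.998 = 1.00 × 10⁵.
0.411 M / 1.00 × 10⁵ = 4.11 × 10⁻⁶ M = 4.11 μM.

4.11 μM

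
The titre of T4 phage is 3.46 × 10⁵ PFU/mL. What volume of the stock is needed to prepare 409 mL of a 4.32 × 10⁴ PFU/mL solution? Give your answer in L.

0.0511 L

V₁ = C₂V₂/C₁ = 4.32 × 10⁴ × 409 / 3.46 × 10⁵ = 51.1 mL = 0.0511 L.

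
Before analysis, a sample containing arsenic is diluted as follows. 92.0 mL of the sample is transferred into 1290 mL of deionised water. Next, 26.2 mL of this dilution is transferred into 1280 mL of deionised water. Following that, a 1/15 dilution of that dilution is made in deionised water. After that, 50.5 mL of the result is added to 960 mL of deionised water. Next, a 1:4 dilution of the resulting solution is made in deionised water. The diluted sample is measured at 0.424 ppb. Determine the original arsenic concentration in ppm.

381 ppm

Overall dilution factor = 15.02 × 49.85 × 15 × 20.01 × 4 = 8.99 × 10⁵.
Original = 0.424 ppb × 8.99 × 10⁵ = 3.81 × 10⁵ ppb = 381 ppm.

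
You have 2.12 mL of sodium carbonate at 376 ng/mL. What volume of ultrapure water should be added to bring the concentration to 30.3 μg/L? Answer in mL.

30.3 μg/L = 30.3 ng/mL.
V₂ = C₁V₁/C₂ = 376 × 2.12 / 30.3 = 26.3 mL.
Diluent to add = V₂ − V₁ = 26.3 − 2.12 = 24.2 mL.

24.2 mL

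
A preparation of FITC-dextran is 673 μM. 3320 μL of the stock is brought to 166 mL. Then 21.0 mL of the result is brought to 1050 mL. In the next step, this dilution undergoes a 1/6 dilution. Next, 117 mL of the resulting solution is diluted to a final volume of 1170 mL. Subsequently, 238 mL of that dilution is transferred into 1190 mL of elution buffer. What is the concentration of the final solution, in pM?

Overall dilution factor = 50 × 50 × 6 × 10 × 6 = 9.00 × 10⁵.
673 μM / 9.00 × 10⁵ = 7.48 × 10⁻⁴ μM = 748 pM.

748 pM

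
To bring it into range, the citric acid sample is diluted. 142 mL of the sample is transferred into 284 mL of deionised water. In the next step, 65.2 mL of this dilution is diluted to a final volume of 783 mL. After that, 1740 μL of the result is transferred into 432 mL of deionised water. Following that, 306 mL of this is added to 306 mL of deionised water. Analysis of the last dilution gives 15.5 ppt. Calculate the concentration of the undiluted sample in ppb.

278 ppb

Overall dilution factor = 3 × 12.01 × 249.3 × 2 = 1.80 × 10⁴.
Original = 15.5 ppt × 1.80 × 10⁴ = 2.78 × 10⁵ ppt = 278 ppb.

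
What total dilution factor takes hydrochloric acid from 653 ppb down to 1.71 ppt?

Factor = C₀/C_target = 653 ppb / 1.71 ppt = 3.82 × 10⁵.

3.82 × 10⁵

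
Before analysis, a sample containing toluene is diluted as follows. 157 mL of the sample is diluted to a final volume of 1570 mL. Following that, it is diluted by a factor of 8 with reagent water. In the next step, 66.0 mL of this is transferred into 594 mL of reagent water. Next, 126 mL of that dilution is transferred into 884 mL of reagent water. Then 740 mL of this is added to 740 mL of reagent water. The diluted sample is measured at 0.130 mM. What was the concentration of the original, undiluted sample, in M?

Overall dilution factor = 10 × 8 × 10 × 8.016 × 2 = 1.28 × 10⁴.
Original = 0.130 mM × 1.28 × 10⁴ = 1667 mM = 1.67 M.

1.67 M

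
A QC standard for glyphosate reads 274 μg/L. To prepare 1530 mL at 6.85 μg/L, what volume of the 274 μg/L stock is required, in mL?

V₁ = C₂V₂/C₁ = 6.85 × 1530 / 274 = 38.2 mL.

38.2 mL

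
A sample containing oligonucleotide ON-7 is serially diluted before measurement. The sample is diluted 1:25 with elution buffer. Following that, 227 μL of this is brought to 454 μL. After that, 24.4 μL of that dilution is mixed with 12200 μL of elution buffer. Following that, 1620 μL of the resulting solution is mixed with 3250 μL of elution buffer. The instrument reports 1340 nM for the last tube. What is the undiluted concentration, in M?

Overall dilution factor = 25 × 2 × 501 × 3.006 = 7.53 × 10⁴.
Original = 1340 nM × 7.53 × 10⁴ = 1.01 × 10⁸ nM = 0.101 M.

0.101 M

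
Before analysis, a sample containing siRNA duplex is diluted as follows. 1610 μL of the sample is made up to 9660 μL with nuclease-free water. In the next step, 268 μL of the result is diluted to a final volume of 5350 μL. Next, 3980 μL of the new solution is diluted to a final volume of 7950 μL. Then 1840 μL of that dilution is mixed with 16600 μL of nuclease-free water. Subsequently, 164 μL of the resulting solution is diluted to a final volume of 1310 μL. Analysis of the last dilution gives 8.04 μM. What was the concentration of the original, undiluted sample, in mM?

Overall dilution factor = 6 × 19.96 × 1.997 × 10.02 × 7.988 = 1.92 × 10⁴.
Original = 8.04 μM × 1.92 × 10⁴ = 1.54 × 10⁵ μM = 154 mM.

154 mM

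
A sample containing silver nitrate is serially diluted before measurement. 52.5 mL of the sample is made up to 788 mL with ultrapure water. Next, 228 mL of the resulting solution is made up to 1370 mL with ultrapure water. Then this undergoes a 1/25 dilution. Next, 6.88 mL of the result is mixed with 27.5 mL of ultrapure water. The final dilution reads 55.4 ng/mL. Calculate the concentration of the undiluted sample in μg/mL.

Overall dilution factor = 15.01 × 6.009 × 25 × 4.997 = 1.13 × 10⁴.
Original = 55.4 ng/mL × 1.13 × 10⁴ = 6.24 × 10⁵ ng/mL = 624 μg/mL.

624 μg/mL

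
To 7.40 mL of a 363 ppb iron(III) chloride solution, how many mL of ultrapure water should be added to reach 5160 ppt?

5160 ppt = 5.16 ppb.
V₂ = C₁V₁/C₂ = 363 × 7.40 / 5.16 = 521 mL.
Diluent to add = V₂ − V₁ = 521 − 7.40 = 513 mL.

513 mL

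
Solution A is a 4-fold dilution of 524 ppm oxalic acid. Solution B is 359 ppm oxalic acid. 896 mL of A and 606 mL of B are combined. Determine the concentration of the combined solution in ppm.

C_A = 524 ppm / 4 = 131 ppm.
C_mix = (C_A·V_A + C_B·V_B)/(V_A + V_B) = (131×896 + 359×606) / 1502 = 223 ppm.

223 ppm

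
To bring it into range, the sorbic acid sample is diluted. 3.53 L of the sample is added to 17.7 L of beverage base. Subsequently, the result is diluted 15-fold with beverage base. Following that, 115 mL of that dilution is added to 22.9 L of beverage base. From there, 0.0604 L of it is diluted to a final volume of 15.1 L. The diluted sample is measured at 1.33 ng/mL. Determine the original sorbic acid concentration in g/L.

6.00 g/L

Overall dilution factor = 6.014 × 15 × 200.1 × 250 = 4.51 × 10⁶.
Original = 1.33 ng/mL × 4.51 × 10⁶ = 6.00 × 10⁶ ng/mL = 6.00 g/L.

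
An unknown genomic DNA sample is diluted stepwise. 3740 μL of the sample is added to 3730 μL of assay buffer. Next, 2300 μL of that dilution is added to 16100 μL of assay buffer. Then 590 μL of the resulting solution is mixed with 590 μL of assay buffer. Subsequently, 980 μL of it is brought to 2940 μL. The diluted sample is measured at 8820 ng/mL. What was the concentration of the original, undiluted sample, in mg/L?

Overall dilution factor = 1.997 × 8 × 2 × 3 = 95.9.
Original = 8820 ng/mL × 95.9 = 8.46 × 10⁵ ng/mL = 846 mg/L.

846 mg/L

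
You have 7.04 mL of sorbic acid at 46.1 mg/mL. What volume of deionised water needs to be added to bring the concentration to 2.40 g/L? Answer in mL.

2.40 g/L = 2.40 mg/mL.
V₂ = C₁V₁/C₂ = 46.1 × 7.04 / 2.40 = 135 mL.
Diluent to add = V₂ − V₁ = 135 − 7.04 = 128 mL.

128 mL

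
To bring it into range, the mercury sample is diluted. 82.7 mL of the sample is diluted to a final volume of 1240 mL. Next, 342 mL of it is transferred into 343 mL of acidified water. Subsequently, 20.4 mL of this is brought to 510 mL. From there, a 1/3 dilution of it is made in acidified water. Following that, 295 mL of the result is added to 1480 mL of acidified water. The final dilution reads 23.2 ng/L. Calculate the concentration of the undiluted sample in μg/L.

314 μg/L

Overall dilution factor = 14.99 × 2.003 × 25 × 3 × 6.017 = 1.36 × 10⁴.
Original = 23.2 ng/L × 1.36 × 10⁴ = 3.14 × 10⁵ ng/L = 314 μg/L.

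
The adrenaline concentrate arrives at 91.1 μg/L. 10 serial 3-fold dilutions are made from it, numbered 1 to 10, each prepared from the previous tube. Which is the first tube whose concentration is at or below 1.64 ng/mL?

Tube n has concentration 91.1 μg/L / 3ⁿ.
Need 3ⁿ ≥ 91.1 μg/L / 1.64 ng/mL = 55.5, so n ≥ 3.66.
First such tube: n = 4.

tube 4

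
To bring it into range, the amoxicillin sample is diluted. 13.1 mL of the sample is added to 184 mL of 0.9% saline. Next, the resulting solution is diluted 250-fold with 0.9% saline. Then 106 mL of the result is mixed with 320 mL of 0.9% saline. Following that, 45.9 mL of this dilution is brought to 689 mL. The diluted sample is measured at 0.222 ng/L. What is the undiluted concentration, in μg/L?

50.4 μg/L

Overall dilution factor = 15.05 × 250 × 4.019 × 15.01 = 2.27 × 10⁵.
Original = 0.222 ng/L × 2.27 × 10⁵ = 5.04 × 10⁴ ng/L = 50.4 μg/L.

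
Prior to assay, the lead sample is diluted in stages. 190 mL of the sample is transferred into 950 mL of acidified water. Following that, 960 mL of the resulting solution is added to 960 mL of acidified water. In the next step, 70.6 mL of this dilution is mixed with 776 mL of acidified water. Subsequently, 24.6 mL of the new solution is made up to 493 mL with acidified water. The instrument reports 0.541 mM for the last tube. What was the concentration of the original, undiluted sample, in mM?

1560 mM

Overall dilution factor = 6 × 2 × 11.99 × 20.04 = 2884.
Original = 0.541 mM × 2884 = 1560 mM.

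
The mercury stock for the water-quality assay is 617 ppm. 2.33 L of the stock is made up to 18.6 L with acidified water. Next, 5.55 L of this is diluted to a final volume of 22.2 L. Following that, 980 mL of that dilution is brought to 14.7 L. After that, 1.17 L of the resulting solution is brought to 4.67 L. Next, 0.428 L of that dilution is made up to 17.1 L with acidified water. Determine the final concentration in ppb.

8.08 ppb

Overall dilution factor = 7.983 × 4 × 15 × 3.991 × 39.95 = 7.64 × 10⁴.
617 ppm / 7.64 × 10⁴ = 8.08 × 10⁻³ ppm = 8.08 ppb.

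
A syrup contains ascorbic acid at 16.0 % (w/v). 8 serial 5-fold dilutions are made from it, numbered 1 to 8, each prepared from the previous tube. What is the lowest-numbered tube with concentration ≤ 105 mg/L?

Tube n has concentration 16.0 % (w/v) / 5ⁿ.
Need 5ⁿ ≥ 16.0 % (w/v) / 105 mg/L = 1524, so n ≥ 4.55.
First such tube: n = 5.

tube 5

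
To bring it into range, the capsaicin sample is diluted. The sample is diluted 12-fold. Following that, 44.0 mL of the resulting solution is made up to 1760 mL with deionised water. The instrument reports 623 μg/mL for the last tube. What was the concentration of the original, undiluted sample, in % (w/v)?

Overall dilution factor = 12 × 40 = 480.
Original = 623 μg/mL × 480 = 2.99 × 10⁵ μg/mL = 29.9 % (w/v).

29.9 % (w/v)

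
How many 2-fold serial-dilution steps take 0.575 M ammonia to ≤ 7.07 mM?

Need 2ⁿ ≥ 81.3, so n ≥ log(81.3)/log(2) = 6.35.
Minimum whole steps: n = 7.

7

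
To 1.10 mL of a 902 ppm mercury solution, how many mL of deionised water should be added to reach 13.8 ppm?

V₂ = C₁V₁/C₂ = 902 × 1.10 / 13.8 = 71.9 mL.
Diluent to add = V₂ − V₁ = 71.9 − 1.10 = 70.8 mL.

70.8 mL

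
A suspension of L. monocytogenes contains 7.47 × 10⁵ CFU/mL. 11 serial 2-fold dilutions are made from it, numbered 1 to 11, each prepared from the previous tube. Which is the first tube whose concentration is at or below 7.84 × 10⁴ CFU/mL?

Tube n has concentration 7.47 × 10⁵ CFU/mL / 2ⁿ.
Need 2ⁿ ≥ 7.47 × 10⁵ CFU/mL / 7.84 × 10⁴ CFU/mL = 9.53, so n ≥ 3.25.
First such tube: n = 4.

tube 4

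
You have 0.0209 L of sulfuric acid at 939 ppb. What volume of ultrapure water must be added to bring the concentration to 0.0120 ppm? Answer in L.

0.0120 ppm = 12.0 ppb.
V₂ = C₁V₁/C₂ = 939 × 0.0209 / 12.0 = 1.64 L.
Diluent to add = V₂ − V₁ = 1.64 − 0.0209 = 1.61 L.

1.61 L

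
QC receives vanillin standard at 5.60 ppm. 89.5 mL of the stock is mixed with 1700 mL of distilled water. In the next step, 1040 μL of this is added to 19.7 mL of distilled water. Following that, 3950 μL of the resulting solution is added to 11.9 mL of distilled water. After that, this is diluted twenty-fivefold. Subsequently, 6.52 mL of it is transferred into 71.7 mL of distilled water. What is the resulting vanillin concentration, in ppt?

11.7 ppt

Overall dilution factor = 19.99 × 19.94 × 4.013 × 25 × 12.00 = 4.80 × 10⁵.
5.60 ppm / 4.80 × 10⁵ = 1.17 × 10⁻⁵ ppm = 11.7 ppt.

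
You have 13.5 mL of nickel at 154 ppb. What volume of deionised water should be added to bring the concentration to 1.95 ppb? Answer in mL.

V₂ = C₁V₁/C₂ = 154 × 13.5 / 1.95 = 1066 mL.
Diluent to add = V₂ − V₁ = 1066 − 13.5 = 1050 mL.

1050 mL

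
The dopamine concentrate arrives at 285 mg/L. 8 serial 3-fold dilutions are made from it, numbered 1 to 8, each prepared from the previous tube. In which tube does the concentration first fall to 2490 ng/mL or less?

tube 5

Tube n has concentration 285 mg/L / 3ⁿ.
Need 3ⁿ ≥ 285 mg/L / 2490 ng/mL = 114, so n ≥ 4.31.
First such tube: n = 5.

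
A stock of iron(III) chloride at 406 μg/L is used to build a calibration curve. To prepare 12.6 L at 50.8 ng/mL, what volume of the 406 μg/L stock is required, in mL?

50.8 ng/mL = 50.8 μg/L.
V₁ = C₂V₂/C₁ = 50.8 × 12.6 / 406 = 1.58 L = 1580 mL.

1580 mL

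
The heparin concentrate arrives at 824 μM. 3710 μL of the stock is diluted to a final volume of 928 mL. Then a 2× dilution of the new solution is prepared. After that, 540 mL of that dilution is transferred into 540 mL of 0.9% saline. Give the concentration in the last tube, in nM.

Overall dilution factor = 250.1 × 2 × 2 = 1001.
824 μM / 1001 = 0.824 μM = 824 nM.

824 nM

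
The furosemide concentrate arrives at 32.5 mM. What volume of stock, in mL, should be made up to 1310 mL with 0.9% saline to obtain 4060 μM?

164 mL

4060 μM = 4.06 mM.
V₁ = C₂V₂/C₁ = 4.06 × 1310 / 32.5 = 164 mL.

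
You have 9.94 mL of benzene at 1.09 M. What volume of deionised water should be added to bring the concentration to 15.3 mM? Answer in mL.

698 mL

15.3 mM = 0.0153 M.
V₂ = C₁V₁/C₂ = 1.09 × 9.94 / 0.0153 = 708 mL.
Diluent to add = V₂ − V₁ = 708 − 9.94 = 698 mL.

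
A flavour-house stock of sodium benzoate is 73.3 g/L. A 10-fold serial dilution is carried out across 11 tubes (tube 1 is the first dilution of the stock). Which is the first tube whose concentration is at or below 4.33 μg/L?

Tube n has concentration 73.3 g/L / 10ⁿ.
Need 10ⁿ ≥ 73.3 g/L / 4.33 μg/L = 1.69 × 10⁷, so n ≥ 7.23.
First such tube: n = 8.

tube 8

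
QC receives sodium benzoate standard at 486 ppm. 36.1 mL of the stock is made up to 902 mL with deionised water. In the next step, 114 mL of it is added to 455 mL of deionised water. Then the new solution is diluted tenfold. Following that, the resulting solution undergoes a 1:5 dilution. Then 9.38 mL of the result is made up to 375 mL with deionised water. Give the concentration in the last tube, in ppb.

1.95 ppb

Overall dilution factor = 24.99 × 4.991 × 10 × 5 × 39.98 = 2.49 × 10⁵.
486 ppm / 2.49 × 10⁵ = 1.95 × 10⁻³ ppm = 1.95 ppb.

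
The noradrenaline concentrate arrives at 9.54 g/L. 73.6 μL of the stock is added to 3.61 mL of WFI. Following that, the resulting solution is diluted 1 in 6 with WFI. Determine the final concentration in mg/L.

31.8 mg/L

Overall dilution factor = 50.05 × 6 = 300.
9.54 g/L / 300 = 0.0318 g/L = 31.8 mg/L.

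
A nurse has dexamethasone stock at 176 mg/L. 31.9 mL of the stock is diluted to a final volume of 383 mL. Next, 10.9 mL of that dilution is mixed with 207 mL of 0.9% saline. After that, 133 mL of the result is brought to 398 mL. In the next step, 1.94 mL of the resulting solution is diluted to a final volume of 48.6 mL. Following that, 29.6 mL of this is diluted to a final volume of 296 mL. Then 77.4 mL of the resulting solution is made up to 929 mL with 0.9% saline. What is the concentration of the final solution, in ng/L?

Overall dilution factor = 12.01 × 19.99 × 2.992 × 25.05 × 10 × 12.00 = 2.16 × 10⁶.
176 mg/L / 2.16 × 10⁶ = 8.15 × 10⁻⁵ mg/L = 81.5 ng/L.

81.5 ng/L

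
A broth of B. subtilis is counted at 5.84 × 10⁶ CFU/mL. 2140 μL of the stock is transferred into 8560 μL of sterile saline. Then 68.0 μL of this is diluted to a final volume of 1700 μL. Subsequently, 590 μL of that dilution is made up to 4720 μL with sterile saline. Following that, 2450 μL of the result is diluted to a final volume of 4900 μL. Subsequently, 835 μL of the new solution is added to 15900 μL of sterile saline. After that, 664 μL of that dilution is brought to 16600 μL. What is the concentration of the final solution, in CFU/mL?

Overall dilution factor = 5 × 25 × 8 × 2 × 20.04 × 25 = 1.00 × 10⁶.
5.84 × 10⁶ CFU/mL / 1.00 × 10⁶ = 5.83 CFU/mL.

5.83 CFU/mL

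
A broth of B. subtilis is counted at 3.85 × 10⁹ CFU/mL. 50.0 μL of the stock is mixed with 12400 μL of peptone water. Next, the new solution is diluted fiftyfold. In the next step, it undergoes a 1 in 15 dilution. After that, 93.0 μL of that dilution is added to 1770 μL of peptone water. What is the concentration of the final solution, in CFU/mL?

1030 CFU/mL

Overall dilution factor = 249 × 50 × 15 × 20.03 = 3.74 × 10⁶.
3.85 × 10⁹ CFU/mL / 3.74 × 10⁶ = 1030 CFU/mL.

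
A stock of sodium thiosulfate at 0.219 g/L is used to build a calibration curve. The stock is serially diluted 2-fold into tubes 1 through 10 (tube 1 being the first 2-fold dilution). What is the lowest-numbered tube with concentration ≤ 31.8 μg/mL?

tube 3

Tube n has concentration 0.219 g/L / 2ⁿ.
Need 2ⁿ ≥ 0.219 g/L / 31.8 μg/mL = 6.89, so n ≥ 2.78.
First such tube: n = 3.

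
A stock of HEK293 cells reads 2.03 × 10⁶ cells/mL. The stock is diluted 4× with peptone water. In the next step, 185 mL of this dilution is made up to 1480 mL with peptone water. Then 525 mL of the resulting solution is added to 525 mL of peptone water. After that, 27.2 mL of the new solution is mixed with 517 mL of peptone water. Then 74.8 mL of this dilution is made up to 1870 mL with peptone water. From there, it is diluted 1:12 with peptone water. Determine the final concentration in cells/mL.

5.28 cells/mL

Overall dilution factor = 4 × 8 × 2 × 20.01 × 25 × 12 = 3.84 × 10⁵.
2.03 × 10⁶ cells/mL / 3.84 × 10⁵ = 5.28 cells/mL.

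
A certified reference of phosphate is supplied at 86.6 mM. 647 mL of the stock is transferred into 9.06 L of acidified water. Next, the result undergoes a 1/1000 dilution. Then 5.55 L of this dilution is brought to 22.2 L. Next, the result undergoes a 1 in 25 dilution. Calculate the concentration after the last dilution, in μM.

Overall dilution factor = 15.00 × 1000 × 4 × 25 = 1.50 × 10⁶.
86.6 mM / 1.50 × 10⁶ = 5.77 × 10⁻⁵ mM = 0.0577 μM.

0.0577 μM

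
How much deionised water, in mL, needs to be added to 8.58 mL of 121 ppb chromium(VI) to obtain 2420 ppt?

2420 ppt = 2.42 ppb.
V₂ = C₁V₁/C₂ = 121 × 8.58 / 2.42 = 429 mL.
Diluent to add = V₂ − V₁ = 429 − 8.58 = 420 mL.

420 mL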